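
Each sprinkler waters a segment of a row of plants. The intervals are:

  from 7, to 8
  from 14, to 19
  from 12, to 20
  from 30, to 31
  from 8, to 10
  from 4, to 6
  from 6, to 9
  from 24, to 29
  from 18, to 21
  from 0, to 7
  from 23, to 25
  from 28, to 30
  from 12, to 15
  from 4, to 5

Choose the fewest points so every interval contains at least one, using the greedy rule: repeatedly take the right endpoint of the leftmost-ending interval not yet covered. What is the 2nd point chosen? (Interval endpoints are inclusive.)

By right end: [4,5]  [4,6]  [0,7]  [7,8]  [6,9]  [8,10]  [12,15]  [14,19]  [12,20]  [18,21]  [23,25]  [24,29]  [28,30]  [30,31]
[4,5] uncovered → point at 5; [7,8] uncovered → point at 8; [12,15] uncovered → point at 15; [18,21] uncovered → point at 21; [23,25] uncovered → point at 25; [28,30] uncovered → point at 30.
Points: 5, 8, 15, 21, 25, 30 (6 total).

8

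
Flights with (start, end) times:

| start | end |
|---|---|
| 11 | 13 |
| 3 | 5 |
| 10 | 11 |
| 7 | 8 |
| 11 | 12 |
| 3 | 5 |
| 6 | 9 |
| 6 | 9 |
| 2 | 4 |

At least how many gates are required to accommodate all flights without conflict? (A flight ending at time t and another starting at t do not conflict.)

3

starts: [2, 3, 3, 6, 6, 7, 10, 11, 11]
ends:   [4, 5, 5, 8, 9, 9, 11, 12, 13]
s2→1 s3→2 s3→3  — peak 3.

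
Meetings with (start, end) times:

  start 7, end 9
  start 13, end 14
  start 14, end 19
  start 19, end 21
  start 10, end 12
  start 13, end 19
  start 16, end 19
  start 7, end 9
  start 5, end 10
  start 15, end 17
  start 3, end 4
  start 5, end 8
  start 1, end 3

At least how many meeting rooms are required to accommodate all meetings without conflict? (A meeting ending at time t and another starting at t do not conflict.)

4

Events (time:±→running): 1:+→1 3:-→0 3:+→1 4:-→0 5:+→1 5:+→2 7:+→3 7:+→4 … peak 4.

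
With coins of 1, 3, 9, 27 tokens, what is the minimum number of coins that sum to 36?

2

36 − 1×27→9 − 1×9→0
Total coins = 1 + 1 = 2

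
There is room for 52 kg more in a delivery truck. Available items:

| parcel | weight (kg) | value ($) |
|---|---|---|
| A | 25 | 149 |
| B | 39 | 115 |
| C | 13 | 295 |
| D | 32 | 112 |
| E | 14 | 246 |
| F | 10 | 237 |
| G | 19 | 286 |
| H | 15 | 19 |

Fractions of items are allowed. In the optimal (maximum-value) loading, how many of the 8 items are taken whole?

Sort by value per unit weight and fill in that order.
Order: F (237/10=23.70) > C (295/13=22.69) > E (246/14=17.57) > G (286/19=15.05) > A (149/25=5.96) > D (112/32=3.50) > B (115/39=2.95) > H (19/15=1.27)
Fill: take F (10 @ 237) → take C (13 @ 295) → take E (14 @ 246) → take 15/19 of G → 225.79; 52/52 used.
3 item(s) taken whole; one partial (take 15/19 of G).

3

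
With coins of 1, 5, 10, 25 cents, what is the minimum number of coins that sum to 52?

Use the largest denomination that fits, subtract, and repeat.
52 = 2×25 + 2×1
Total coins = 2 + 2 = 4

4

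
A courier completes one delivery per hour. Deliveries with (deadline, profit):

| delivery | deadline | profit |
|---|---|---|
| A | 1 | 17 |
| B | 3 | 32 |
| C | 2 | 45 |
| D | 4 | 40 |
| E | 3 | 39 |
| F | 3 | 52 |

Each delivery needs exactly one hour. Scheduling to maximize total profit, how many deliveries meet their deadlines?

Take jobs in profit order; each goes to the latest open slot no later than its deadline.
Profit order: F=52 C=45 D=40 E=39 B=32 A=17
Assign: F→slot 3, C→slot 2, D→slot 4, E→slot 1, B skipped, A skipped.
Slots: [1:E] [2:C] [3:F] [4:D]
4 of 6 scheduled.

4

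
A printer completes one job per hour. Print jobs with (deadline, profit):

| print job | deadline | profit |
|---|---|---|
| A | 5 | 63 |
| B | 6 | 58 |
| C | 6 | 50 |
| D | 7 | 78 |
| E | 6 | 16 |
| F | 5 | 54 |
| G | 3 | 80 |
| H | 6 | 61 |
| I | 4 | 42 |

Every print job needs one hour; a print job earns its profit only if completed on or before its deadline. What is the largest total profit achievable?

Profit order: G=80 D=78 A=63 H=61 B=58 F=54 C=50 I=42 E=16
Assign: G→slot 3, D→slot 7, A→slot 5, H→slot 6, B→slot 4, F→slot 2, C→slot 1, I skipped, E skipped.
Slots: [1:C] [2:F] [3:G] [4:B] [5:A] [6:H] [7:D]
Profit = 50 + 54 + 80 + 58 + 63 + 61 + 78 = 444

444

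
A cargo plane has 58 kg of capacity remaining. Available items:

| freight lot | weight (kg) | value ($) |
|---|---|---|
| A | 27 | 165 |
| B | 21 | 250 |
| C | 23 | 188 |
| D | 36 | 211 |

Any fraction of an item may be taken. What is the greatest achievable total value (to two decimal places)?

Order: B (250/21=11.90) > C (188/23=8.17) > A (165/27=6.11) > D (211/36=5.86)
Fill: take B (21 @ 250) → take C (23 @ 188) → take 14/27 of A → 85.56; 58/58 used.
Total value = 523.56

523.56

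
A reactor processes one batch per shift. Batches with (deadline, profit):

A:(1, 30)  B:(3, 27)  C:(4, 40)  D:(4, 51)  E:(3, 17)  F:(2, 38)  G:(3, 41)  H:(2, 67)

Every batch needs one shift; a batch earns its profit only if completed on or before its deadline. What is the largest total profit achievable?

199

By profit: H(d2,67), D(d4,51), G(d3,41), C(d4,40), F(d2,38), A(d1,30), B(d3,27), E(d3,17)
H→slot 2; D→slot 4; G→slot 3; C→slot 1; F skipped; A skipped; B skipped; E skipped.
Profit = 40 + 67 + 41 + 51 = 199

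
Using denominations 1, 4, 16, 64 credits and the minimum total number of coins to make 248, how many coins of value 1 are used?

0

Greedy: take as many of the largest coin as possible, then repeat with the remainder.
248 − 3×64→56 − 3×16→8 − 2×4→0
Count of 1: 0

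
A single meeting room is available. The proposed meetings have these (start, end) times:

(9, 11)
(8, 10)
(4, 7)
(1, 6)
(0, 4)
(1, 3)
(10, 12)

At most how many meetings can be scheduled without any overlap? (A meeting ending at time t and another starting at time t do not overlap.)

By end time: (1,3), (0,4), (1,6), (4,7), (8,10), (9,11), (10,12).
Pick (1,3); next start ≥ 3 → (4,7); next start ≥ 7 → (8,10); next start ≥ 10 → (10,12).
Selected 4 meetings.

4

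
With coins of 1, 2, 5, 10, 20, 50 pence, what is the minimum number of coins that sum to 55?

2

55 = 1×50 + 1×5
Total coins = 1 + 1 = 2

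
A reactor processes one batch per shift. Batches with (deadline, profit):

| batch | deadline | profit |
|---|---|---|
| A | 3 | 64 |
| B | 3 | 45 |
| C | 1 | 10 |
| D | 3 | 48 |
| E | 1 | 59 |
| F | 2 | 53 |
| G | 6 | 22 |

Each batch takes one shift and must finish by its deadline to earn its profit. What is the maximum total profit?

198

Profit order: A=64 E=59 F=53 D=48 B=45 G=22 C=10
Assign: A→slot 3, E→slot 1, F→slot 2, D skipped, B skipped, G→slot 6, C skipped.
Slots: [1:E] [2:F] [3:A] [6:G]
Profit = 59 + 53 + 64 + 22 = 198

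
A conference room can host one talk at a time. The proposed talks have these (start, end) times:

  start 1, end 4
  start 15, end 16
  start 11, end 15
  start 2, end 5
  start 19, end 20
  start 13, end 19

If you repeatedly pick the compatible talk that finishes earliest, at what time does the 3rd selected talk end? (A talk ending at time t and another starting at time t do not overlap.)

16

Order by finish time; keep every interval that doesn't clash with the previous kept one.
By end time: (1,4), (2,5), (11,15), (15,16), (13,19), (19,20).
Pick (1,4); next start ≥ 4 → (11,15); next start ≥ 15 → (15,16); next start ≥ 16 → (19,20).
Selected: (1,4) (11,15) (15,16) (19,20)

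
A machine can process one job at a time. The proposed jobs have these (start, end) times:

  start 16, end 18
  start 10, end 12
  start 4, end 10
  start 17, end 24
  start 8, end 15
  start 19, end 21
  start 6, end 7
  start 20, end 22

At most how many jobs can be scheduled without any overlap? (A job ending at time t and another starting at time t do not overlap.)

Order by finish time; keep every interval that doesn't clash with the previous kept one.
By end time: (6,7), (4,10), (10,12), (8,15), (16,18), (19,21), (20,22), (17,24).
Pick (6,7); next start ≥ 7 → (10,12); next start ≥ 12 → (16,18); next start ≥ 18 → (19,21).
Selected 4 jobs.

4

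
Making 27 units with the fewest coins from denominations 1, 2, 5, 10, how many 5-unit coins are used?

1

Use the largest denomination that fits, subtract, and repeat.
27 − 2×10→7 − 1×5→2 − 1×2→0
Count of 5: 1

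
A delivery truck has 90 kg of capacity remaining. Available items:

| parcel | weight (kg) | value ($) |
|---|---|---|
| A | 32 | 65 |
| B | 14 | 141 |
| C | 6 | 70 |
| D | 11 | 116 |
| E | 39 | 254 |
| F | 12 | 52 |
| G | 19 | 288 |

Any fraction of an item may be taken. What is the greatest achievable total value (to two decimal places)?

Greedy by value/weight ratio, highest first.
Order: G (288/19=15.16) > C (70/6=11.67) > D (116/11=10.55) > B (141/14=10.07) > E (254/39=6.51) > F (52/12=4.33) > A (65/32=2.03)
Fill: take G (19 @ 288) → take C (6 @ 70) → take D (11 @ 116) → take B (14 @ 141) → take E (39 @ 254) → take 1/12 of F → 4.33; 90/90 used.
Total value = 873.33

873.33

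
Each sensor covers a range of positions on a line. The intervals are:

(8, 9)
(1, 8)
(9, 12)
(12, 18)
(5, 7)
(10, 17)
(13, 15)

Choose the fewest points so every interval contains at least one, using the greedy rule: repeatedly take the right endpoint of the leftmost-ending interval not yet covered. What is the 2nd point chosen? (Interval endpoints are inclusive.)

Process intervals by earliest right end; each time one isn't hit yet, stab at its right endpoint.
Sorted: [5,7] [1,8] [8,9] [9,12] [13,15] [10,17] [12,18]
{[5,7],[1,8]} hit by 7; {[8,9],[9,12]} hit by 9; {[13,15],[10,17],[12,18]} hit by 15.
Points: 7, 9, 15 (3 total).

9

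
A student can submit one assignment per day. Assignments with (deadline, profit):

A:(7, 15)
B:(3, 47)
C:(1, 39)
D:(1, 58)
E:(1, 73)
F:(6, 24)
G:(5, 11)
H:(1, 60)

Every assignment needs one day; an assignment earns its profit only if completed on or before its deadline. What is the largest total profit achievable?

170

Take jobs in profit order; each goes to the latest open slot no later than its deadline.
Profit order: E=73 H=60 D=58 B=47 C=39 F=24 A=15 G=11
Assign: E→slot 1, H skipped, D skipped, B→slot 3, C skipped, F→slot 6, A→slot 7, G→slot 5.
Slots: [1:E] [3:B] [5:G] [6:F] [7:A]
Profit = 73 + 47 + 11 + 24 + 15 = 170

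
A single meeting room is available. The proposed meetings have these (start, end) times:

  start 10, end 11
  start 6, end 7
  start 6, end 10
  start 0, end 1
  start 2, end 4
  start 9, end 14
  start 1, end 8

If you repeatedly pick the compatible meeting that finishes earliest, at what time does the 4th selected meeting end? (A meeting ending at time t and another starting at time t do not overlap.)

Greedy by earliest finish: after sorting by end time, pick each interval compatible with the last pick.
By end time: (0,1), (2,4), (6,7), (1,8), (6,10), (10,11), (9,14).
Pick (0,1); next start ≥ 1 → (2,4); next start ≥ 4 → (6,7); next start ≥ 7 → (10,11).
Selected: (0,1) (2,4) (6,7) (10,11)

11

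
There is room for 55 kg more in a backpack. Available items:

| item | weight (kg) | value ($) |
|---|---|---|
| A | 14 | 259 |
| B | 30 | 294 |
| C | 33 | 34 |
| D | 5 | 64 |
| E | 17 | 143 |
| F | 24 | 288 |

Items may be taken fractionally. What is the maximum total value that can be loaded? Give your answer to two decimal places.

728.60

Ratios (sorted): A 18.50, D 12.80, F 12.00, B 9.80, E 8.41, C 1.03
take A (14 @ 259); take D (5 @ 64); take F (24 @ 288); take 12/30 of B → 117.60. Capacity used 55/55.
Total value = 728.60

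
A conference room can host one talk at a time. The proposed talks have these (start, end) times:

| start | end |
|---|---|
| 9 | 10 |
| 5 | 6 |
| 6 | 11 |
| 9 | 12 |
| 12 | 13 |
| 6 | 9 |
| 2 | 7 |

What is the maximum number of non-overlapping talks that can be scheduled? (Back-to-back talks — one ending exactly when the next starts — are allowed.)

4

Greedy by earliest finish: after sorting by end time, pick each interval compatible with the last pick.
Sorted by end: (5,6)  (2,7)  (6,9)  (9,10)  (6,11)  (9,12)  (12,13)
take (5,6); skip (2,7); take (6,9); take (9,10); skip (6,11); skip (9,12); take (12,13).
Selected 4 talks.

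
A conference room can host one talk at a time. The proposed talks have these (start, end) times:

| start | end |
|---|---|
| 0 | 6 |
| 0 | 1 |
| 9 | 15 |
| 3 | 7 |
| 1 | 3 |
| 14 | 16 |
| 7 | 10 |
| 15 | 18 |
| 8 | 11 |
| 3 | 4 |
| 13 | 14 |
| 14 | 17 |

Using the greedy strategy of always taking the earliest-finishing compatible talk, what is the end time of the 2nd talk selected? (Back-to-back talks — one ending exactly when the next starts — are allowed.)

3

By end time: (0,1), (1,3), (3,4), (0,6), (3,7), (7,10), (8,11), (13,14), (9,15), (14,16), (14,17), (15,18).
Pick (0,1); next start ≥ 1 → (1,3); next start ≥ 3 → (3,4); next start ≥ 4 → (7,10); next start ≥ 10 → (13,14); next start ≥ 14 → (14,16).
Selected: (0,1) (1,3) (3,4) (7,10) (13,14) (14,16)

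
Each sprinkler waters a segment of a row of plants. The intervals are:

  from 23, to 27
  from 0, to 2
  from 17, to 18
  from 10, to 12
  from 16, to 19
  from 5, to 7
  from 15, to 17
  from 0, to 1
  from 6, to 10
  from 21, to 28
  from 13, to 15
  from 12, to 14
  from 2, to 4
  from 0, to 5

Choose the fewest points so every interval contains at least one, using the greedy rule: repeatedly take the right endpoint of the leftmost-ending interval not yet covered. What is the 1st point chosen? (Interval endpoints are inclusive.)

By right end: [0,1]  [0,2]  [2,4]  [0,5]  [5,7]  [6,10]  [10,12]  [12,14]  [13,15]  [15,17]  [17,18]  [16,19]  [23,27]  [21,28]
[0,1] uncovered → point at 1; [2,4] uncovered → point at 4; [5,7] uncovered → point at 7; [10,12] uncovered → point at 12; [13,15] uncovered → point at 15; [17,18] uncovered → point at 18; [23,27] uncovered → point at 27.
Points: 1, 4, 7, 12, 15, 18, 27 (7 total).

1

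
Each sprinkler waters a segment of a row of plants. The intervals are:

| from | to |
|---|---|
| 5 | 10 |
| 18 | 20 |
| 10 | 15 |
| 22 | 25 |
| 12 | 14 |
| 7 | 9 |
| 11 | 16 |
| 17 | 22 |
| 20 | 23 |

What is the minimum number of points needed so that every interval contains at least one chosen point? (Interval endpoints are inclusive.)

Process intervals by earliest right end; each time one isn't hit yet, stab at its right endpoint.
By right end: [7,9]  [5,10]  [12,14]  [10,15]  [11,16]  [18,20]  [17,22]  [20,23]  [22,25]
[7,9] uncovered → point at 9; [12,14] uncovered → point at 14; [18,20] uncovered → point at 20; [22,25] uncovered → point at 25.
Points: 9, 14, 20, 25 (4 total).

4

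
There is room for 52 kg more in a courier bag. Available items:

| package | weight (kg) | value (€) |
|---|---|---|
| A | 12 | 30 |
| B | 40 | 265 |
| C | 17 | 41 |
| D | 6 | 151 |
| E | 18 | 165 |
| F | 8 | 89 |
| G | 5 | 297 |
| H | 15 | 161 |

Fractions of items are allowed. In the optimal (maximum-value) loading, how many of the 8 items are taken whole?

Ratios (sorted): G 59.40, D 25.17, F 11.12, H 10.73, E 9.17, B 6.62, A 2.50, C 2.41
take G (5 @ 297); take D (6 @ 151); take F (8 @ 89); take H (15 @ 161); take E (18 @ 165). Capacity used 52/52.
5 item(s) taken whole.

5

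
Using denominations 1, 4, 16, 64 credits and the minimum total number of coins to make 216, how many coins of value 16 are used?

Use the largest denomination that fits, subtract, and repeat.
216 − 3×64→24 − 1×16→8 − 2×4→0
Count of 16: 1

1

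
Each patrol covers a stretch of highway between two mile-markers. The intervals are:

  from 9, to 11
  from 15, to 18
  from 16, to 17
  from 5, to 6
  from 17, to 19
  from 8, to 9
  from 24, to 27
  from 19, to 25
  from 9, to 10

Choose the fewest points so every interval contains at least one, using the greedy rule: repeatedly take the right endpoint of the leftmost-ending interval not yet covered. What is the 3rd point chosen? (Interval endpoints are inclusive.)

17

Sorted: [5,6] [8,9] [9,10] [9,11] [16,17] [15,18] [17,19] [19,25] [24,27]
{[5,6]} hit by 6; {[8,9],[9,10],[9,11]} hit by 9; {[16,17],[15,18],[17,19]} hit by 17; {[19,25],[24,27]} hit by 25.
Points: 6, 9, 17, 25 (4 total).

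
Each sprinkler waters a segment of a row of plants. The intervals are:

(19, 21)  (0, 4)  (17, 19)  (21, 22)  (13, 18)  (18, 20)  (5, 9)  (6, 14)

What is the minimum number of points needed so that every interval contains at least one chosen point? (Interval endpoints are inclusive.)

Sorted: [0,4] [5,9] [6,14] [13,18] [17,19] [18,20] [19,21] [21,22]
{[0,4]} hit by 4; {[5,9],[6,14]} hit by 9; {[13,18],[17,19],[18,20]} hit by 18; {[19,21],[21,22]} hit by 21.
Points: 4, 9, 18, 21 (4 total).

4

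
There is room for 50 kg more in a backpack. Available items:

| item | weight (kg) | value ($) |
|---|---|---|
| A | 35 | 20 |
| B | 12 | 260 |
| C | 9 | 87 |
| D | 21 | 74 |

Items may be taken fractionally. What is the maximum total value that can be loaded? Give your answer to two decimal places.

Order: B (260/12=21.67) > C (87/9=9.67) > D (74/21=3.52) > A (20/35=0.57)
Fill: take B (12 @ 260) → take C (9 @ 87) → take D (21 @ 74) → take 8/35 of A → 4.57; 50/50 used.
Total value = 425.57

425.57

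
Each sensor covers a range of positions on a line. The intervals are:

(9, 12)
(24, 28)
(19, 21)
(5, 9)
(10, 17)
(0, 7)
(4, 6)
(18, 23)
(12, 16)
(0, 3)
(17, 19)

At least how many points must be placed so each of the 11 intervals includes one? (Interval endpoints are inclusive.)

5

Sorted: [0,3] [4,6] [0,7] [5,9] [9,12] [12,16] [10,17] [17,19] [19,21] [18,23] [24,28]
{[0,3]} hit by 3; {[4,6],[0,7],[5,9]} hit by 6; {[9,12],[12,16],[10,17]} hit by 12; {[17,19],[19,21],[18,23]} hit by 19; {[24,28]} hit by 28.
Points: 3, 6, 12, 19, 28 (5 total).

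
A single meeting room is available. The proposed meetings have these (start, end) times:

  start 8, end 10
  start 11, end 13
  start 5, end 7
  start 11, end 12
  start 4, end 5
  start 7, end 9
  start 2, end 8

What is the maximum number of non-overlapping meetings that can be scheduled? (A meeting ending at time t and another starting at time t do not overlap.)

4

Sort by end time and greedily take each interval whose start is ≥ the last chosen end.
Sorted by end: (4,5)  (5,7)  (2,8)  (7,9)  (8,10)  (11,12)  (11,13)
take (4,5); take (5,7); take (7,9); take (11,12).
Selected 4 meetings.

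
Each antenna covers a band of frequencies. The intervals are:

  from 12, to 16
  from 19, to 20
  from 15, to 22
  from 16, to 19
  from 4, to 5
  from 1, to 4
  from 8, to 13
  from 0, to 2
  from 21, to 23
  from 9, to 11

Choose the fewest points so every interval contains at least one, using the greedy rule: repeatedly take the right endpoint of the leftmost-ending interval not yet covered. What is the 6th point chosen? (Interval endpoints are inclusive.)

Process intervals by earliest right end; each time one isn't hit yet, stab at its right endpoint.
By right end: [0,2]  [1,4]  [4,5]  [9,11]  [8,13]  [12,16]  [16,19]  [19,20]  [15,22]  [21,23]
[0,2] uncovered → point at 2; [4,5] uncovered → point at 5; [9,11] uncovered → point at 11; [12,16] uncovered → point at 16; [19,20] uncovered → point at 20; [21,23] uncovered → point at 23.
Points: 2, 5, 11, 16, 20, 23 (6 total).

23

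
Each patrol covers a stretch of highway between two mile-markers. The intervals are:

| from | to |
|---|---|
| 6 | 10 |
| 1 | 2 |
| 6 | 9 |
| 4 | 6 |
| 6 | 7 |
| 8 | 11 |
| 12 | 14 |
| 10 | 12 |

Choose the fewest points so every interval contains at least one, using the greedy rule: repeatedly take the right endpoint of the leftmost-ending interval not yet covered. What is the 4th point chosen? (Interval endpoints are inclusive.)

14

Sorted: [1,2] [4,6] [6,7] [6,9] [6,10] [8,11] [10,12] [12,14]
{[1,2]} hit by 2; {[4,6],[6,7],[6,9],[6,10]} hit by 6; {[8,11],[10,12]} hit by 11; {[12,14]} hit by 14.
Points: 2, 6, 11, 14 (4 total).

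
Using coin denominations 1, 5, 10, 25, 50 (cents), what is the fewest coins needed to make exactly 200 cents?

200 − 4×50→0
Total coins = 4 = 4

4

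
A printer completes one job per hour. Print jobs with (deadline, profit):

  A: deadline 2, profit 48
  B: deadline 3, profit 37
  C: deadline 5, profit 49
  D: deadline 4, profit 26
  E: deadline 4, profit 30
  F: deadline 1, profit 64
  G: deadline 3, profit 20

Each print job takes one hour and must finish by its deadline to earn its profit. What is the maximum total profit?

228

Sort by profit descending; place each in the latest free slot ≤ its deadline.
By profit: F(d1,64), C(d5,49), A(d2,48), B(d3,37), E(d4,30), D(d4,26), G(d3,20)
F→slot 1; C→slot 5; A→slot 2; B→slot 3; E→slot 4; D skipped; G skipped.
Profit = 64 + 48 + 37 + 30 + 49 = 228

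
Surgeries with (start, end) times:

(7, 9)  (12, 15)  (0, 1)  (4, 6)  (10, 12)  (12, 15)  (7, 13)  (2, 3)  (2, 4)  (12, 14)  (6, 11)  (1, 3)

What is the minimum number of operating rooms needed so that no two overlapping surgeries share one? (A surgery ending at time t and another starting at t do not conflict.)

starts: [0, 1, 2, 2, 4, 6, 7, 7, 10, 12, 12, 12]
ends:   [1, 3, 3, 4, 6, 9, 11, 12, 13, 14, 15, 15]
s0→1 e1→0 s1→1 s2→2 s2→3 e3→2 e3→1 e4→0 s4→1 e6→0 s6→1 s7→2 s7→3 e9→2 s10→3 e11→2 e12→1 s12→2 s12→3 s12→4  — peak 4.

4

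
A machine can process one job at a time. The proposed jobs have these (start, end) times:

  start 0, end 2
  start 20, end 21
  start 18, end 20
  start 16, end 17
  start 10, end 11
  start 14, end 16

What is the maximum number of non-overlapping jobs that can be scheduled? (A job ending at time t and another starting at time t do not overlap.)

6

By end time: (0,2), (10,11), (14,16), (16,17), (18,20), (20,21).
Pick (0,2); next start ≥ 2 → (10,11); next start ≥ 11 → (14,16); next start ≥ 16 → (16,17); next start ≥ 17 → (18,20); next start ≥ 20 → (20,21).
Selected 6 jobs.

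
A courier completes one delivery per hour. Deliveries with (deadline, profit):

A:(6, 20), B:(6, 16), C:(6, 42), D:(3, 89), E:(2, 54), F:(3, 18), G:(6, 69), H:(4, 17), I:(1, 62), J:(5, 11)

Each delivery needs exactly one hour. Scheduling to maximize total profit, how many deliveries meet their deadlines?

Profit order: D=89 G=69 I=62 E=54 C=42 A=20 F=18 H=17 B=16 J=11
Assign: D→slot 3, G→slot 6, I→slot 1, E→slot 2, C→slot 5, A→slot 4, F skipped, H skipped, B skipped, J skipped.
Slots: [1:I] [2:E] [3:D] [4:A] [5:C] [6:G]
6 of 10 scheduled.

6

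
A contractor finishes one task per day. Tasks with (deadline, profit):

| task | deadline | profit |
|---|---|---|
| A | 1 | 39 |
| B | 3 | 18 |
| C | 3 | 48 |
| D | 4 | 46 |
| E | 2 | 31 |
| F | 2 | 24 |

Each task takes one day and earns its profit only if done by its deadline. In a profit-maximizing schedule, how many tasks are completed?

Profit order: C=48 D=46 A=39 E=31 F=24 B=18
Assign: C→slot 3, D→slot 4, A→slot 1, E→slot 2, F skipped, B skipped.
Slots: [1:A] [2:E] [3:C] [4:D]
4 of 6 scheduled.

4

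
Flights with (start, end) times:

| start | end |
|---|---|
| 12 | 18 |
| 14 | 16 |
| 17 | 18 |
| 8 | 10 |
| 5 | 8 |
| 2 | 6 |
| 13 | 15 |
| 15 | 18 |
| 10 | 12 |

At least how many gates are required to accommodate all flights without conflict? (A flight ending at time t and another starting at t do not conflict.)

3

Count concurrent intervals with a sweep; the peak is the room count.
Events (time:±→running): 2:+→1 5:+→2 6:-→1 8:-→0 8:+→1 10:-→0 10:+→1 12:-→0 12:+→1 13:+→2 14:+→3 … peak 3.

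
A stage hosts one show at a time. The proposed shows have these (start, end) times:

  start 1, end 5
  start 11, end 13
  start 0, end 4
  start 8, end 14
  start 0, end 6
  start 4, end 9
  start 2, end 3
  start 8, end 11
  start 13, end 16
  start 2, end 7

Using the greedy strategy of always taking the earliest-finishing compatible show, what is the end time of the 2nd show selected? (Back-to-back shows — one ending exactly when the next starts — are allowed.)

Greedy by earliest finish: after sorting by end time, pick each interval compatible with the last pick.
By end time: (2,3), (0,4), (1,5), (0,6), (2,7), (4,9), (8,11), (11,13), (8,14), (13,16).
Pick (2,3); next start ≥ 3 → (4,9); next start ≥ 9 → (11,13); next start ≥ 13 → (13,16).
Selected: (2,3) (4,9) (11,13) (13,16)

9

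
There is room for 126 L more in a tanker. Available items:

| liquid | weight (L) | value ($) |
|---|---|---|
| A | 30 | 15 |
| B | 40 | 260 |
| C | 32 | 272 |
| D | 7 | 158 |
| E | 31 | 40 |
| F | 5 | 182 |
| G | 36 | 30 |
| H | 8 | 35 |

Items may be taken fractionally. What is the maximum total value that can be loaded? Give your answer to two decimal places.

949.50

Ratios (sorted): F 36.40, D 22.57, C 8.50, B 6.50, H 4.38, E 1.29, G 0.83, A 0.50
take F (5 @ 182); take D (7 @ 158); take C (32 @ 272); take B (40 @ 260); take H (8 @ 35); take E (31 @ 40); take 3/36 of G → 2.50. Capacity used 126/126.
Total value = 949.50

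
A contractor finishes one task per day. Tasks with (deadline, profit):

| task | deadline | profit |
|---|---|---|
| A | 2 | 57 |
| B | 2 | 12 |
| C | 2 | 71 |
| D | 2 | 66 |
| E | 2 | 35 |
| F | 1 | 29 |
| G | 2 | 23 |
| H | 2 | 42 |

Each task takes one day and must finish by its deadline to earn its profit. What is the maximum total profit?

137

By profit: C(d2,71), D(d2,66), A(d2,57), H(d2,42), E(d2,35), F(d1,29), G(d2,23), B(d2,12)
C→slot 2; D→slot 1; A skipped; H skipped; E skipped; F skipped; G skipped; B skipped.
Profit = 66 + 71 = 137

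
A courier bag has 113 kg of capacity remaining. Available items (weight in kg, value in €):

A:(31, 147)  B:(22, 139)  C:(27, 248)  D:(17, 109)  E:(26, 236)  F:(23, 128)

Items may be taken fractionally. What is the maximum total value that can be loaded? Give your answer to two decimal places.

848.87

Order: C (248/27=9.19) > E (236/26=9.08) > D (109/17=6.41) > B (139/22=6.32) > F (128/23=5.57) > A (147/31=4.74)
Fill: take C (27 @ 248) → take E (26 @ 236) → take D (17 @ 109) → take B (22 @ 139) → take 21/23 of F → 116.87; 113/113 used.
Total value = 848.87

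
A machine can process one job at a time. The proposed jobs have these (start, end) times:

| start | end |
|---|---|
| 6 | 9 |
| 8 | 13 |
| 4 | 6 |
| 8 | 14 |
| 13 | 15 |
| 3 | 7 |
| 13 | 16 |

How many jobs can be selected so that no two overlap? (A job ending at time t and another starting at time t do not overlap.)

3

Sort by end time and greedily take each interval whose start is ≥ the last chosen end.
Sorted by end: (4,6)  (3,7)  (6,9)  (8,13)  (8,14)  (13,15)  (13,16)
take (4,6); take (6,9); skip (8,13); skip (8,14); take (13,15); skip (13,16).
Selected 3 jobs.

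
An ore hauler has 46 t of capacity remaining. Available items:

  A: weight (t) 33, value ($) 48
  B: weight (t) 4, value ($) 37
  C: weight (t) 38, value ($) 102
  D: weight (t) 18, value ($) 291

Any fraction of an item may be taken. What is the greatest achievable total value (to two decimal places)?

Order: D (291/18=16.17) > B (37/4=9.25) > C (102/38=2.68) > A (48/33=1.45)
Fill: take D (18 @ 291) → take B (4 @ 37) → take 24/38 of C → 64.42; 46/46 used.
Total value = 392.42

392.42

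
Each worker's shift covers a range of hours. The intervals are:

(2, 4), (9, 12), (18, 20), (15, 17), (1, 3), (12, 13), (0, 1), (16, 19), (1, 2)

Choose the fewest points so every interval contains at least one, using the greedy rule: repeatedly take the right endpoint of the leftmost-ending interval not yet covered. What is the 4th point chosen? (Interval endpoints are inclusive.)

Process intervals by earliest right end; each time one isn't hit yet, stab at its right endpoint.
By right end: [0,1]  [1,2]  [1,3]  [2,4]  [9,12]  [12,13]  [15,17]  [16,19]  [18,20]
[0,1] uncovered → point at 1; [2,4] uncovered → point at 4; [9,12] uncovered → point at 12; [15,17] uncovered → point at 17; [18,20] uncovered → point at 20.
Points: 1, 4, 12, 17, 20 (5 total).

17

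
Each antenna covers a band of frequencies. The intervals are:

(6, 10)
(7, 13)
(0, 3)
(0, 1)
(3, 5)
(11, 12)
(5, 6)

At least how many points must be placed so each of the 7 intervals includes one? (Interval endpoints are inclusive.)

By right end: [0,1]  [0,3]  [3,5]  [5,6]  [6,10]  [11,12]  [7,13]
[0,1] uncovered → point at 1; [3,5] uncovered → point at 5; [6,10] uncovered → point at 10; [11,12] uncovered → point at 12.
Points: 1, 5, 10, 12 (4 total).

4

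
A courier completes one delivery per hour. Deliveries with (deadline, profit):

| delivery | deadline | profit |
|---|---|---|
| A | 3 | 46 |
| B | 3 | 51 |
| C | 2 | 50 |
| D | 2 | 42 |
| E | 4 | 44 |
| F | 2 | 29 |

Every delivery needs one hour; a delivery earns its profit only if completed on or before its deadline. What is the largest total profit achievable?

Profit order: B=51 C=50 A=46 E=44 D=42 F=29
Assign: B→slot 3, C→slot 2, A→slot 1, E→slot 4, D skipped, F skipped.
Slots: [1:A] [2:C] [3:B] [4:E]
Profit = 46 + 50 + 51 + 44 = 191

191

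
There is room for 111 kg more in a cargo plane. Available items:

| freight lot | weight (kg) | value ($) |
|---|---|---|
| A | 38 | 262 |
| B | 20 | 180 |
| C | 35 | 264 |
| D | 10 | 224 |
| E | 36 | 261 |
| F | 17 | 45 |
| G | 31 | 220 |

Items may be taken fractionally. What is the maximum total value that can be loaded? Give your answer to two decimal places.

999.97

Greedy by value/weight ratio, highest first.
Order: D (224/10=22.40) > B (180/20=9.00) > C (264/35=7.54) > E (261/36=7.25) > G (220/31=7.10) > A (262/38=6.89) > F (45/17=2.65)
Fill: take D (10 @ 224) → take B (20 @ 180) → take C (35 @ 264) → take E (36 @ 261) → take 10/31 of G → 70.97; 111/111 used.
Total value = 999.97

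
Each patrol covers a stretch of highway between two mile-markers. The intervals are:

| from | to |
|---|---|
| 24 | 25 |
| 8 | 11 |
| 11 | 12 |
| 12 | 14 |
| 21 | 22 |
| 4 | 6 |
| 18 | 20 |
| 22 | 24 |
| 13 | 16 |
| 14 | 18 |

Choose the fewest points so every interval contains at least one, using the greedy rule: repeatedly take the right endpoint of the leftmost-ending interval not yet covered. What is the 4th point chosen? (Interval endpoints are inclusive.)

20

Sort by right endpoint; whenever an interval is uncovered, place a point at its right end.
By right end: [4,6]  [8,11]  [11,12]  [12,14]  [13,16]  [14,18]  [18,20]  [21,22]  [22,24]  [24,25]
[4,6] uncovered → point at 6; [8,11] uncovered → point at 11; [12,14] uncovered → point at 14; [18,20] uncovered → point at 20; [21,22] uncovered → point at 22; [24,25] uncovered → point at 25.
Points: 6, 11, 14, 20, 22, 25 (6 total).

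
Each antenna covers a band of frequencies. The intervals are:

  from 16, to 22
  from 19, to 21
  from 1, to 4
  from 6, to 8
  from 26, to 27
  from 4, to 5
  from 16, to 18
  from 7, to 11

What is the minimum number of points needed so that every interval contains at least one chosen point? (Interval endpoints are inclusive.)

By right end: [1,4]  [4,5]  [6,8]  [7,11]  [16,18]  [19,21]  [16,22]  [26,27]
[1,4] uncovered → point at 4; [6,8] uncovered → point at 8; [16,18] uncovered → point at 18; [19,21] uncovered → point at 21; [26,27] uncovered → point at 27.
Points: 4, 8, 18, 21, 27 (5 total).

5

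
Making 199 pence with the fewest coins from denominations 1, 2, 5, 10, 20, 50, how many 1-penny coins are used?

199 − 3×50→49 − 2×20→9 − 1×5→4 − 2×2→0
Count of 1: 0

0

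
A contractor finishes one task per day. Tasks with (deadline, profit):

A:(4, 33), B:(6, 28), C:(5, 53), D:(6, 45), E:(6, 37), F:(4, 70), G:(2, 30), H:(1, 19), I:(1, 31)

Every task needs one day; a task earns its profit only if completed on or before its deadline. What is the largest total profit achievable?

Take jobs in profit order; each goes to the latest open slot no later than its deadline.
Profit order: F=70 C=53 D=45 E=37 A=33 I=31 G=30 B=28 H=19
Assign: F→slot 4, C→slot 5, D→slot 6, E→slot 3, A→slot 2, I→slot 1, G skipped, B skipped, H skipped.
Slots: [1:I] [2:A] [3:E] [4:F] [5:C] [6:D]
Profit = 31 + 33 + 37 + 70 + 53 + 45 = 269

269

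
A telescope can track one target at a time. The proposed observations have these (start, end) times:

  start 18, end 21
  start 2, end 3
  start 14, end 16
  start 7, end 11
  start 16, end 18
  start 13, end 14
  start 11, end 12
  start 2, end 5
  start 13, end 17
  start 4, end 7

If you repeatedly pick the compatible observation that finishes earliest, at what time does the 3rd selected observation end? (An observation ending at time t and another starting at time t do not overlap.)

11

Greedy by earliest finish: after sorting by end time, pick each interval compatible with the last pick.
Sorted by end: (2,3)  (2,5)  (4,7)  (7,11)  (11,12)  (13,14)  (14,16)  (13,17)  (16,18)  (18,21)
take (2,3); take (4,7); take (7,11); take (11,12); take (13,14); take (14,16); skip (13,17); take (16,18); take (18,21).
Selected: (2,3) (4,7) (7,11) (11,12) (13,14) (14,16) (16,18) (18,21)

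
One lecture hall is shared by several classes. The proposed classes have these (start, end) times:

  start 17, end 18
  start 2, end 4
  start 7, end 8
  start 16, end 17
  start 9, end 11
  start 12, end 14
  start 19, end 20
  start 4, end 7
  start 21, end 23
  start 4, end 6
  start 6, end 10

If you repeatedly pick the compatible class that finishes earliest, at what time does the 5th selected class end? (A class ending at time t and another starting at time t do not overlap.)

Sort by end time and greedily take each interval whose start is ≥ the last chosen end.
By end time: (2,4), (4,6), (4,7), (7,8), (6,10), (9,11), (12,14), (16,17), (17,18), (19,20), (21,23).
Pick (2,4); next start ≥ 4 → (4,6); next start ≥ 6 → (7,8); next start ≥ 8 → (9,11); next start ≥ 11 → (12,14); next start ≥ 14 → (16,17); next start ≥ 17 → (17,18); next start ≥ 18 → (19,20); next start ≥ 20 → (21,23).
Selected: (2,4) (4,6) (7,8) (9,11) (12,14) (16,17) (17,18) (19,20) (21,23)

14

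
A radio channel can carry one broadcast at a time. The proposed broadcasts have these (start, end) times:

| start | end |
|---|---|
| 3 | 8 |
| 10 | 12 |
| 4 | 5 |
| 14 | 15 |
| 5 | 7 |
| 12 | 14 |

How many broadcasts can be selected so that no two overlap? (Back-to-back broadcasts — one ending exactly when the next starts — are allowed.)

5

Sort by end time and greedily take each interval whose start is ≥ the last chosen end.
By end time: (4,5), (5,7), (3,8), (10,12), (12,14), (14,15).
Pick (4,5); next start ≥ 5 → (5,7); next start ≥ 7 → (10,12); next start ≥ 12 → (12,14); next start ≥ 14 → (14,15).
Selected 5 broadcasts.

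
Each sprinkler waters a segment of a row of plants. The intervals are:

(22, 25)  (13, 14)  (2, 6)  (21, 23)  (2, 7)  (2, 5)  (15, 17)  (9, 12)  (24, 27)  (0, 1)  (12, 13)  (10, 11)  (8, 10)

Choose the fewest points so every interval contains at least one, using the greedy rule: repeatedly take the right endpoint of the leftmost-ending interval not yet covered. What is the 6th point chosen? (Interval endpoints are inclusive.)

23

Sorted: [0,1] [2,5] [2,6] [2,7] [8,10] [10,11] [9,12] [12,13] [13,14] [15,17] [21,23] [22,25] [24,27]
{[0,1]} hit by 1; {[2,5],[2,6],[2,7]} hit by 5; {[8,10],[10,11],[9,12]} hit by 10; {[12,13],[13,14]} hit by 13; {[15,17]} hit by 17; {[21,23],[22,25]} hit by 23; {[24,27]} hit by 27.
Points: 1, 5, 10, 13, 17, 23, 27 (7 total).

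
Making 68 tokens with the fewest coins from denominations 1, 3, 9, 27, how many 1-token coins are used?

68 − 2×27→14 − 1×9→5 − 1×3→2 − 2×1→0
Count of 1: 2

2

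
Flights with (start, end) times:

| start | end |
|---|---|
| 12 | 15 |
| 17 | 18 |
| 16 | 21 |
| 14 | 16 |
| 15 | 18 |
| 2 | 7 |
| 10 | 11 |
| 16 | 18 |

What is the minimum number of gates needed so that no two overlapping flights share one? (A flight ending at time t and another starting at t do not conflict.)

4

starts: [2, 10, 12, 14, 15, 16, 16, 17]
ends:   [7, 11, 15, 16, 18, 18, 18, 21]
s2→1 e7→0 s10→1 e11→0 s12→1 s14→2 e15→1 s15→2 e16→1 s16→2 s16→3 s17→4  — peak 4.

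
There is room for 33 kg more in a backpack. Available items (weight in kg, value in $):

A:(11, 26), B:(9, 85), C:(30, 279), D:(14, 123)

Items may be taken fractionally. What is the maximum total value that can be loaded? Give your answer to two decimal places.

308.20

Sort by value per unit weight and fill in that order.
Order: B (85/9=9.44) > C (279/30=9.30) > D (123/14=8.79) > A (26/11=2.36)
Fill: take B (9 @ 85) → take 24/30 of C → 223.20; 33/33 used.
Total value = 308.20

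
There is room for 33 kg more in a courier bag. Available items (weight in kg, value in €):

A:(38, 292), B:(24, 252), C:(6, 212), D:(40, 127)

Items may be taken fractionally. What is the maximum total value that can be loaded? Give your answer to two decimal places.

Ratios (sorted): C 35.33, B 10.50, A 7.68, D 3.17
take C (6 @ 212); take B (24 @ 252); take 3/38 of A → 23.05. Capacity used 33/33.
Total value = 487.05

487.05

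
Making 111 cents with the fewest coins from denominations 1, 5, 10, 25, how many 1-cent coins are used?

1

Use the largest denomination that fits, subtract, and repeat.
111 = 4×25 + 1×10 + 1×1
Count of 1: 1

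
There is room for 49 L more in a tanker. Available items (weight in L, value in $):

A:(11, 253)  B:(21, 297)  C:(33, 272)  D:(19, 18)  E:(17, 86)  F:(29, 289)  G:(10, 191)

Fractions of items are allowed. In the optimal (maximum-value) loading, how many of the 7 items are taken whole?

Order: A (253/11=23.00) > G (191/10=19.10) > B (297/21=14.14) > F (289/29=9.97) > C (272/33=8.24) > E (86/17=5.06) > D (18/19=0.95)
Fill: take A (11 @ 253) → take G (10 @ 191) → take B (21 @ 297) → take 7/29 of F → 69.76; 49/49 used.
3 item(s) taken whole; one partial (take 7/29 of F).

3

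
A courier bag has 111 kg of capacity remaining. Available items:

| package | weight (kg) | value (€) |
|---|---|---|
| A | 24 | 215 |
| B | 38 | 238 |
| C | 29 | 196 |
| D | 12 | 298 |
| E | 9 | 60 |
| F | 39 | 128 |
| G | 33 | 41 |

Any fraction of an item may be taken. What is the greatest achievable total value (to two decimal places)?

1000.74

Sort by value per unit weight and fill in that order.
Ratios (sorted): D 24.83, A 8.96, C 6.76, E 6.67, B 6.26, F 3.28, G 1.24
take D (12 @ 298); take A (24 @ 215); take C (29 @ 196); take E (9 @ 60); take 37/38 of B → 231.74. Capacity used 111/111.
Total value = 1000.74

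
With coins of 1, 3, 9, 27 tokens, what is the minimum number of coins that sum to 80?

8

Use the largest denomination that fits, subtract, and repeat.
80 − 2×27→26 − 2×9→8 − 2×3→2 − 2×1→0
Total coins = 2 + 2 + 2 + 2 = 8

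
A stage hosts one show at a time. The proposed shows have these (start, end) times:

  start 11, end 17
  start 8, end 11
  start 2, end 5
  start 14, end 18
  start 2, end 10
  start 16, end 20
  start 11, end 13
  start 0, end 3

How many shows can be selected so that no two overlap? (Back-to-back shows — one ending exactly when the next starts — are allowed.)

By end time: (0,3), (2,5), (2,10), (8,11), (11,13), (11,17), (14,18), (16,20).
Pick (0,3); next start ≥ 3 → (8,11); next start ≥ 11 → (11,13); next start ≥ 13 → (14,18).
Selected 4 shows.

4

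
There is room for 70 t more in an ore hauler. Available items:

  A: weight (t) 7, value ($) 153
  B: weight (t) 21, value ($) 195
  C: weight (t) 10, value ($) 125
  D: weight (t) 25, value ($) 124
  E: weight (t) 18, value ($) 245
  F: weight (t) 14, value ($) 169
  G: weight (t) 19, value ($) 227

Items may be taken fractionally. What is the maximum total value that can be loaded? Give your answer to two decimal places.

Ratios (sorted): A 21.86, E 13.61, C 12.50, F 12.07, G 11.95, B 9.29, D 4.96
take A (7 @ 153); take E (18 @ 245); take C (10 @ 125); take F (14 @ 169); take G (19 @ 227); take 2/21 of B → 18.57. Capacity used 70/70.
Total value = 937.57

937.57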